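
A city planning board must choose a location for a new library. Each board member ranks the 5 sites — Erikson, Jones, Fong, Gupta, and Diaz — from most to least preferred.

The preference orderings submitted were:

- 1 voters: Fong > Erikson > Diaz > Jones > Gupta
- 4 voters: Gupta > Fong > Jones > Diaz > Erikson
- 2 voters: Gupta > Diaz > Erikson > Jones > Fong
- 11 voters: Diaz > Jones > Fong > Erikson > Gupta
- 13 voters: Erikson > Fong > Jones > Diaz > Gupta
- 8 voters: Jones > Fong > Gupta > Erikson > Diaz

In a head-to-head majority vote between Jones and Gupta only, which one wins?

Ballots ranking Jones above Gupta: 1+11+13+8 = 33.
Ballots ranking Gupta above Jones: 4+2 = 6.
Jones wins the head-to-head, 33–6.

Jones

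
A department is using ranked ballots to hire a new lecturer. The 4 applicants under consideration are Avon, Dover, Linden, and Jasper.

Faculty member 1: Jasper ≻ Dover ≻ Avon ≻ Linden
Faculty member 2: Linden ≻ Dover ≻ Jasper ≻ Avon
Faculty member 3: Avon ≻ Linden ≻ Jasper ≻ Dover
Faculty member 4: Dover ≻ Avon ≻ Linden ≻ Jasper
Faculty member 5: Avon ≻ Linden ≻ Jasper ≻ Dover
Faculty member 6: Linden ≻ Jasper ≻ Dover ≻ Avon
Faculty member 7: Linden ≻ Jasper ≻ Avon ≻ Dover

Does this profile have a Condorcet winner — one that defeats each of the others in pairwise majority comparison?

Head-to-head results (7 voters total):
Avon vs Dover: Dover wins 4–3.
Avon vs Linden: Avon wins 4–3.
Avon vs Jasper: Jasper wins 4–3.
Dover vs Linden: Linden wins 5–2.
Dover vs Jasper: Jasper wins 5–2.
Linden vs Jasper: Linden wins 6–1.
No candidate beats all others: Avon beats Linden beats Dover beats Avon, a majority cycle.

No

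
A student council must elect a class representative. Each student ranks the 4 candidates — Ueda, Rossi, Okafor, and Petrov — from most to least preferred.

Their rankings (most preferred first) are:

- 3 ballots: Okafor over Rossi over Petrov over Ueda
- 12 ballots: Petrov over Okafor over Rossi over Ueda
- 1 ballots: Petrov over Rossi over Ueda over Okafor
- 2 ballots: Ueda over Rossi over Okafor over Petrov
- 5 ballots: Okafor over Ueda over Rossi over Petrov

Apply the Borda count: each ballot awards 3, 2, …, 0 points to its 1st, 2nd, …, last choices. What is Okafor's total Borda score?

50

Borda scores:
  Ueda: 3·0 + 12·0 + 1 + 2·3 + 5·2 = 17
  Rossi: 3·2 + 12·1 + 2 + 2·2 + 5·1 = 29
  Okafor: 3·3 + 12·2 + 0 + 2·1 + 5·3 = 50
  Petrov: 3·1 + 12·3 + 3 + 2·0 + 5·0 = 42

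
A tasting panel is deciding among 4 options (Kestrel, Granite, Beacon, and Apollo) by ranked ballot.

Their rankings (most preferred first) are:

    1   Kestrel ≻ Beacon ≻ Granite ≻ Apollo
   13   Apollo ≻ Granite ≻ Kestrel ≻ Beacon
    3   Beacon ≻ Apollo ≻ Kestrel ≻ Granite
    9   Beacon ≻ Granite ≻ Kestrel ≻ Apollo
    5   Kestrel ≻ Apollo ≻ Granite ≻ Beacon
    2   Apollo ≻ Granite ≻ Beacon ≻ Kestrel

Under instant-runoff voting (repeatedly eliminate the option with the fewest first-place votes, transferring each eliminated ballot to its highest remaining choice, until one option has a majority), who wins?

Apollo

Round 1: Apollo 15, Beacon 12, Kestrel 6, Granite 0. Granite has the fewest and is eliminated.
Round 2: Apollo 15, Beacon 12, Kestrel 6. Kestrel has the fewest and is eliminated.
Round 3: Apollo 20, Beacon 13. Apollo has a majority.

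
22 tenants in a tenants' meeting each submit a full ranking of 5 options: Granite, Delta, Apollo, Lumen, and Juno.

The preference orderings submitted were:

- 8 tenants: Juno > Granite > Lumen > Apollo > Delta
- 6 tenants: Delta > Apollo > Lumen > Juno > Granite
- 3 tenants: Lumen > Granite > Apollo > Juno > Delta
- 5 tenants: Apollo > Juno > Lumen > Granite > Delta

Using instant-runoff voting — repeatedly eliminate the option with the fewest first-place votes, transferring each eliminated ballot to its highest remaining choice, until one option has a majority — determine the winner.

Round 1: Juno 8, Delta 6, Apollo 5, Lumen 3, Granite 0. Granite has the fewest and is eliminated.
Round 2: Juno 8, Delta 6, Apollo 5, Lumen 3. Lumen has the fewest and is eliminated.
Round 3: Apollo 8, Juno 8, Delta 6. Delta has the fewest and is eliminated.
Round 4: Apollo 14, Juno 8. Apollo has a majority.

Apollo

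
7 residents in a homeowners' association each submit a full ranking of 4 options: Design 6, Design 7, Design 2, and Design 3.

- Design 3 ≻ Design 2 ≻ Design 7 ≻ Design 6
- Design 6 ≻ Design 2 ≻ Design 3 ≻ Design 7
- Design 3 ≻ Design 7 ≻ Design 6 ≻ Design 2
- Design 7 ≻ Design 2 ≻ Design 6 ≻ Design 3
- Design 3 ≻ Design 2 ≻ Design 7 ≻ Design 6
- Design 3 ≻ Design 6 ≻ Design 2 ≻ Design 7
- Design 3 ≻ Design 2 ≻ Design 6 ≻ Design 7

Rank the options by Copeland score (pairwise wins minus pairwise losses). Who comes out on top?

Design 3

Pairwise results:
  Design 6 vs Design 7: Design 7 wins 4–3.
  Design 6 vs Design 2: Design 2 wins 4–3.
  Design 6 vs Design 3: Design 3 wins 5–2.
  Design 7 vs Design 2: Design 2 wins 5–2.
  Design 7 vs Design 3: Design 3 wins 6–1.
  Design 2 vs Design 3: Design 3 wins 5–2.
Copeland scores (wins − losses):
  Design 6: 0 − 3 = -3
  Design 7: 1 − 2 = -1
  Design 2: 2 − 1 = 1
  Design 3: 3 − 0 = 3
Design 3 has the best Copeland score.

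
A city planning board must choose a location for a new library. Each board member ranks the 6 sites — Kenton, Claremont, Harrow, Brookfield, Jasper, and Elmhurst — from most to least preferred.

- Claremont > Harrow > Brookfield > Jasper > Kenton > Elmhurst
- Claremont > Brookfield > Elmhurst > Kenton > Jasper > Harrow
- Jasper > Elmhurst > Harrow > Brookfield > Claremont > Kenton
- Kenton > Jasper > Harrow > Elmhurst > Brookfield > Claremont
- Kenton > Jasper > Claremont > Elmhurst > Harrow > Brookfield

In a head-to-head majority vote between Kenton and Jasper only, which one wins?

Ballots ranking Kenton above Jasper: 3.
Ballots ranking Jasper above Kenton: 2.
Kenton wins the head-to-head, 3–2.

Kenton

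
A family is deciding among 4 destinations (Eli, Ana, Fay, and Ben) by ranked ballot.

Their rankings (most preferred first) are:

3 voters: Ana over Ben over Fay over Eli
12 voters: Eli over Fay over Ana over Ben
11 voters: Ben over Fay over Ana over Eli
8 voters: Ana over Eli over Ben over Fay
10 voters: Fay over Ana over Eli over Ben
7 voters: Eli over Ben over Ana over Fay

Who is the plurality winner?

First-place vote totals:
  Eli: 19
  Ana: 11
  Fay: 10
  Ben: 11
Eli has the most first-place votes.

Eli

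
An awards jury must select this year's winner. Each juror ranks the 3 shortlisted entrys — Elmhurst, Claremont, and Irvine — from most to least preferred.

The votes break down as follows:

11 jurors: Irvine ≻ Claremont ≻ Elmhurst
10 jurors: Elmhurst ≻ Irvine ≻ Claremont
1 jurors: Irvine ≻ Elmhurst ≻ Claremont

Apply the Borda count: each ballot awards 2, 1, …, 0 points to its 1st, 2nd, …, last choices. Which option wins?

Irvine

Borda scores:
  Elmhurst: 11·0 + 10·2 + 1 = 21
  Claremont: 11·1 + 10·0 + 0 = 11
  Irvine: 11·2 + 10·1 + 2 = 34
Irvine has the highest total.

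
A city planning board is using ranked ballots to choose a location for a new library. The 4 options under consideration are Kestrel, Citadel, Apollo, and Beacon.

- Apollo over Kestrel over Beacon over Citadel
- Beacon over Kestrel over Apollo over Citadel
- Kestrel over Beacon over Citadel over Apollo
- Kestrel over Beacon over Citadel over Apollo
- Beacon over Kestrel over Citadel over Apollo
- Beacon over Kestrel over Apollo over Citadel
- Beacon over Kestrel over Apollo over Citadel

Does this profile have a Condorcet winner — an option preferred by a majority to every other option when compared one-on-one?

Head-to-head results (7 voters total):
Kestrel vs Citadel: Kestrel wins 7–0.
Kestrel vs Apollo: Kestrel wins 6–1.
Kestrel vs Beacon: Beacon wins 4–3.
Citadel vs Apollo: Apollo wins 4–3.
Citadel vs Beacon: Beacon wins 7–0.
Apollo vs Beacon: Beacon wins 6–1.
Beacon beats each rival — Kestrel (4–3), Citadel (7–0), Apollo (6–1) — so Beacon is the Condorcet winner.

Yes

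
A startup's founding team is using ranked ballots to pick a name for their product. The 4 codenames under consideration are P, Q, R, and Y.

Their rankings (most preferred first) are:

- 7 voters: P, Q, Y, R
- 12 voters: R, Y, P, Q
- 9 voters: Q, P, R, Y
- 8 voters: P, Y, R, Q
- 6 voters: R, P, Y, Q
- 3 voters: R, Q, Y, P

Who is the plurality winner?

R

First-place vote totals:
  P: 15
  Q: 9
  R: 21
  Y: 0
R has the most first-place votes.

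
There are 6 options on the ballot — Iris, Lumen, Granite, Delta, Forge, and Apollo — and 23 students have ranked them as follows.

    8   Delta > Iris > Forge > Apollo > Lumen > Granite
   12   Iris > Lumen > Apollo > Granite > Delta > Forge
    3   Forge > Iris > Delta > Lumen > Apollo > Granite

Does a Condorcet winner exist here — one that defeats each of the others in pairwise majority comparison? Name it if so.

Iris

Head-to-head results (23 voters total):
Iris vs Lumen: Iris wins 23–0.
Iris vs Granite: Iris wins 23–0.
Iris vs Delta: Iris wins 15–8.
Iris vs Forge: Iris wins 20–3.
Iris vs Apollo: Iris wins 23–0.
Lumen vs Granite: Lumen wins 23–0.
Lumen vs Delta: Lumen wins 12–11.
Lumen vs Forge: Lumen wins 12–11.
Lumen vs Apollo: Lumen wins 15–8.
Granite vs Delta: Granite wins 12–11.
Granite vs Forge: Granite wins 12–11.
Granite vs Apollo: Apollo wins 23–0.
Delta vs Forge: Delta wins 20–3.
Delta vs Apollo: Apollo wins 12–11.
Forge vs Apollo: Apollo wins 12–11.
Iris beats each rival — Lumen (23–0), Granite (23–0), Delta (15–8), Forge (20–3), Apollo (23–0) — so Iris is the Condorcet winner.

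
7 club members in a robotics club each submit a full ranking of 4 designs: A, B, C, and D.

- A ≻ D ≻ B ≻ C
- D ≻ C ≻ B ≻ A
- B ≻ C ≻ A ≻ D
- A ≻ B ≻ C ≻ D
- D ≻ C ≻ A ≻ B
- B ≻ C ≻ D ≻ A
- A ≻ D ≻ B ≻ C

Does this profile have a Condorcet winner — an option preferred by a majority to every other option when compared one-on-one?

Head-to-head results (7 voters total):
A vs B: A wins 4–3.
A vs C: C wins 4–3.
A vs D: A wins 4–3.
B vs C: B wins 5–2.
B vs D: D wins 4–3.
C vs D: D wins 4–3.
No candidate beats all others: A beats B beats C beats A, a majority cycle.

No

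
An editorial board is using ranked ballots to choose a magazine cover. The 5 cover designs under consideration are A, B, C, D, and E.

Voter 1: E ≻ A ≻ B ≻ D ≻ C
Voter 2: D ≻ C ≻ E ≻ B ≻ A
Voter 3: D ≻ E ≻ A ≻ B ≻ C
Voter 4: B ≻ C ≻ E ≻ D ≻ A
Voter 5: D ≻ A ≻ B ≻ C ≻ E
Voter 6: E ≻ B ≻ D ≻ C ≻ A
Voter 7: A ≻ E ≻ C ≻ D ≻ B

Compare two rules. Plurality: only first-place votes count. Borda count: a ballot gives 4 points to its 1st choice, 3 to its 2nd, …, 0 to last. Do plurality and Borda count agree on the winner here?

No

Plurality first-place counts: A 1, B 1, C 0, D 3, E 2 → D.
Borda totals: A 12, B 13, C 10, D 17, E 18 → E.
The two rules disagree: plurality picks D, Borda picks E.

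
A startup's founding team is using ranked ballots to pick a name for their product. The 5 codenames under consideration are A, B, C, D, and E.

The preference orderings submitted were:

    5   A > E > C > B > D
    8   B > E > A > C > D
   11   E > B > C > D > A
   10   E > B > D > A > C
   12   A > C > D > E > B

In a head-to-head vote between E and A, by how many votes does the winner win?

12

Ballots ranking E above A: 8+11+10 = 29.
Ballots ranking A above E: 5+12 = 17.
E wins 29–17, a margin of 12.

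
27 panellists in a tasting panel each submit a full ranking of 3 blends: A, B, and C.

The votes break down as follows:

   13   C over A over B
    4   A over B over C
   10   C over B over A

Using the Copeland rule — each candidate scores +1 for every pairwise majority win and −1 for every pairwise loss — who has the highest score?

Pairwise results:
  A vs B: A wins 17–10.
  A vs C: C wins 23–4.
  B vs C: C wins 23–4.
Copeland scores (wins − losses):
  A: 1 − 1 = 0
  B: 0 − 2 = -2
  C: 2 − 0 = 2
C has the best Copeland score.

C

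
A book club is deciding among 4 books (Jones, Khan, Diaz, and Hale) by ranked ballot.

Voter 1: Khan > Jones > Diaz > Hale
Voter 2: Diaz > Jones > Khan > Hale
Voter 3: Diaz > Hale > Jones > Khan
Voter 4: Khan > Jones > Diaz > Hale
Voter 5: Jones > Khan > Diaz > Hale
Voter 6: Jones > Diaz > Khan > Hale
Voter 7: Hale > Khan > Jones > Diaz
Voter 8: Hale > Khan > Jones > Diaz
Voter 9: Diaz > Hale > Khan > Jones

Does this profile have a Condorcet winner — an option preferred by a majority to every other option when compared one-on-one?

Head-to-head results (9 voters total):
Jones vs Khan: Khan wins 5–4.
Jones vs Diaz: Jones wins 6–3.
Jones vs Hale: Jones wins 5–4.
Khan vs Diaz: Khan wins 5–4.
Khan vs Hale: Khan wins 5–4.
Diaz vs Hale: Diaz wins 7–2.
Khan beats each rival — Jones (5–4), Diaz (5–4), Hale (5–4) — so Khan is the Condorcet winner.

Yes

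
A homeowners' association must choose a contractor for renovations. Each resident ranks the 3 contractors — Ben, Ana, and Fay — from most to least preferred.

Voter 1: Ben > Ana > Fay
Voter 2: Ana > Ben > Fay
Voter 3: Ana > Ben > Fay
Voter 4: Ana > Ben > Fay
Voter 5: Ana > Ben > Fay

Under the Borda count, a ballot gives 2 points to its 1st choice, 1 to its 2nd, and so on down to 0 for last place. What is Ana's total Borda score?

Borda scores:
  Ben: 2 + 1 + 1 + 1 + 1 = 6
  Ana: 1 + 2 + 2 + 2 + 2 = 9
  Fay: 0 + 0 + 0 + 0 + 0 = 0

9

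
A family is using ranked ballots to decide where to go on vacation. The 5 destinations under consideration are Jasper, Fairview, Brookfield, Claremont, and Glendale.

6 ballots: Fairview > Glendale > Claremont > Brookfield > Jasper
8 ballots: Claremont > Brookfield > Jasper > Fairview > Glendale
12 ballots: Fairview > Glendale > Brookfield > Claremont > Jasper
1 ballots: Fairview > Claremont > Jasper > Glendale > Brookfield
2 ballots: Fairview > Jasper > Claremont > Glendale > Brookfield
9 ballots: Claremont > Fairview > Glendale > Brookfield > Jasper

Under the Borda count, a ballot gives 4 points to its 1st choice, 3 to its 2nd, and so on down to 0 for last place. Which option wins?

Fairview

Borda scores:
  Jasper: 6·0 + 8·2 + 12·0 + 2 + 2·3 + 9·0 = 24
  Fairview: 6·4 + 8·1 + 12·4 + 4 + 2·4 + 9·3 = 119
  Brookfield: 6·1 + 8·3 + 12·2 + 0 + 2·0 + 9·1 = 63
  Claremont: 6·2 + 8·4 + 12·1 + 3 + 2·2 + 9·4 = 99
  Glendale: 6·3 + 8·0 + 12·3 + 1 + 2·1 + 9·2 = 75
Fairview has the highest total.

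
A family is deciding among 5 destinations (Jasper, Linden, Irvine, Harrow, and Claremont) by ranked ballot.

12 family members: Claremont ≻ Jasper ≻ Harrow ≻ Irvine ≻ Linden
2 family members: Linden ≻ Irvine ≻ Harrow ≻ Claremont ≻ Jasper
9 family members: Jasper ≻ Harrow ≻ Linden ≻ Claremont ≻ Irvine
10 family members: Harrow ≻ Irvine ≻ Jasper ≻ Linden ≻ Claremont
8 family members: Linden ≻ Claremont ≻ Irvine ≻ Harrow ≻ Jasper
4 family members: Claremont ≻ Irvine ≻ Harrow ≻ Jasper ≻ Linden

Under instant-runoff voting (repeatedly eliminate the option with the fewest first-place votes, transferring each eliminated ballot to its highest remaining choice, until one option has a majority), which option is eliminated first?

Round 1: Claremont 16, Linden 10, Harrow 10, Jasper 9, Irvine 0. Irvine has the fewest and is eliminated.
Round 2: Claremont 16, Linden 10, Harrow 10, Jasper 9. Jasper has the fewest and is eliminated.
Round 3: Harrow 19, Claremont 16, Linden 10. Linden has the fewest and is eliminated.
Round 4: Claremont 24, Harrow 21. Claremont has a majority.

Irvine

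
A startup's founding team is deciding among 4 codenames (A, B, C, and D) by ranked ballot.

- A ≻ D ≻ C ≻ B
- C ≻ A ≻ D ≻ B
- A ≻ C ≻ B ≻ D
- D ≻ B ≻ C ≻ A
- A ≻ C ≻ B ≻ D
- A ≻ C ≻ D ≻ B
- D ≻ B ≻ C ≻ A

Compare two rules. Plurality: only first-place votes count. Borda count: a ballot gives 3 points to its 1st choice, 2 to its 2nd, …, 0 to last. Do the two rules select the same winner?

Plurality first-place counts: A 4, B 0, C 1, D 2 → A.
Borda totals: A 14, B 6, C 12, D 10 → A.
The two rules agree on A.

Yes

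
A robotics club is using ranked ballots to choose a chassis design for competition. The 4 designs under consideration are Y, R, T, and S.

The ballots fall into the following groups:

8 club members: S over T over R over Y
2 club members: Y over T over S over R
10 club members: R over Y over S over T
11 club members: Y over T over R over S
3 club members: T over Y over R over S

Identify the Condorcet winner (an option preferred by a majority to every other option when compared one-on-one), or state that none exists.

None — there is no Condorcet winner

Head-to-head results (34 voters total):
Y vs R: R wins 18–16.
Y vs T: Y wins 23–11.
Y vs S: Y wins 26–8.
R vs T: T wins 24–10.
R vs S: R wins 24–10.
T vs S: S wins 18–16.
No candidate beats all others: Y beats T beats R beats Y, a majority cycle.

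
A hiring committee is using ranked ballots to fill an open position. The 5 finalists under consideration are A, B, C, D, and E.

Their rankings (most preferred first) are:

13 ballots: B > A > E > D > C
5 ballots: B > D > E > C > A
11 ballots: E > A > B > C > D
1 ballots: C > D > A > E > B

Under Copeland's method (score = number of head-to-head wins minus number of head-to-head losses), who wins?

B

Pairwise results:
  A vs B: B wins 18–12.
  A vs C: A wins 24–6.
  A vs D: A wins 24–6.
  A vs E: E wins 16–14.
  B vs C: B wins 29–1.
  B vs D: B wins 29–1.
  B vs E: B wins 18–12.
  C vs D: D wins 18–12.
  C vs E: E wins 29–1.
  D vs E: E wins 24–6.
Copeland scores (wins − losses):
  A: 2 − 2 = 0
  B: 4 − 0 = 4
  C: 0 − 4 = -4
  D: 1 − 3 = -2
  E: 3 − 1 = 2
B has the best Copeland score.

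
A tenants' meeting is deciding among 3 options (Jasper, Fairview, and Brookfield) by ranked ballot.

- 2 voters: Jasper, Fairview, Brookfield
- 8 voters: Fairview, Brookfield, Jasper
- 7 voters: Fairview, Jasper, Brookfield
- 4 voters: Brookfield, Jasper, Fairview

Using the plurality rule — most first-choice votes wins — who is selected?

Fairview

First-place vote totals:
  Jasper: 2
  Fairview: 15
  Brookfield: 4
Fairview has the most first-place votes.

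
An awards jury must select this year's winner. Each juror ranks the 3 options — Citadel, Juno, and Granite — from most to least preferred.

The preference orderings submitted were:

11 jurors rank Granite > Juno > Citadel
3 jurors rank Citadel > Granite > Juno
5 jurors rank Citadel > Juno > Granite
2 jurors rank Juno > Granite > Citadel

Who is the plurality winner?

First-place vote totals:
  Citadel: 8
  Juno: 2
  Granite: 11
Granite has the most first-place votes.

Granite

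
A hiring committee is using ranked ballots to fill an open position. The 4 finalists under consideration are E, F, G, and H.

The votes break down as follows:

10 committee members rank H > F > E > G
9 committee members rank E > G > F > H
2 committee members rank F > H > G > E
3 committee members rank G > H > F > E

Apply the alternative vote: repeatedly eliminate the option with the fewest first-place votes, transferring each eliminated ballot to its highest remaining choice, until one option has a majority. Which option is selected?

Round 1: H 10, E 9, G 3, F 2. F has the fewest and is eliminated.
Round 2: H 12, E 9, G 3. G has the fewest and is eliminated.
Round 3: H 15, E 9. H has a majority.

H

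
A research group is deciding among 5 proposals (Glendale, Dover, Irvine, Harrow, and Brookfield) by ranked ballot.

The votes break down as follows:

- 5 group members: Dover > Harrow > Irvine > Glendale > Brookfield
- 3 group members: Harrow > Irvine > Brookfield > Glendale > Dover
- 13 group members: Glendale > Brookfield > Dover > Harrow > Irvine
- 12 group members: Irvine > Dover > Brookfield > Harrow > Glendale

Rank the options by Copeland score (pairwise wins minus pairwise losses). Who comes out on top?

Pairwise results:
  Glendale vs Dover: Dover wins 17–16.
  Glendale vs Irvine: Irvine wins 20–13.
  Glendale vs Harrow: Harrow wins 20–13.
  Glendale vs Brookfield: Glendale wins 18–15.
  Dover vs Irvine: Dover wins 18–15.
  Dover vs Harrow: Dover wins 30–3.
  Dover vs Brookfield: Dover wins 17–16.
  Irvine vs Harrow: Harrow wins 21–12.
  Irvine vs Brookfield: Irvine wins 20–13.
  Harrow vs Brookfield: Brookfield wins 25–8.
Copeland scores (wins − losses):
  Glendale: 1 − 3 = -2
  Dover: 4 − 0 = 4
  Irvine: 2 − 2 = 0
  Harrow: 2 − 2 = 0
  Brookfield: 1 − 3 = -2
Dover has the best Copeland score.

Dover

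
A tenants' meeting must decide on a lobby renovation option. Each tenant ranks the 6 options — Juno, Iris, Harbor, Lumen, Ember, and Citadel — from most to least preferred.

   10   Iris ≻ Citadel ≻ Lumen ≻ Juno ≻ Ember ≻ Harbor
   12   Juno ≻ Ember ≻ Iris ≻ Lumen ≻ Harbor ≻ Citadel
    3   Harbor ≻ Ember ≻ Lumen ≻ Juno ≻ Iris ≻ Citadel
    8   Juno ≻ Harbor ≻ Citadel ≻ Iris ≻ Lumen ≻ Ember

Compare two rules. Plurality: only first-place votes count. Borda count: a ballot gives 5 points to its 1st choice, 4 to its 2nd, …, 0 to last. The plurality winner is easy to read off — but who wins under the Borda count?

Plurality first-place counts: Juno 20, Iris 10, Harbor 3, Lumen 0, Ember 0, Citadel 0 → Juno.
Borda totals: Juno 126, Iris 105, Harbor 59, Lumen 71, Ember 70, Citadel 64 → Juno.

Juno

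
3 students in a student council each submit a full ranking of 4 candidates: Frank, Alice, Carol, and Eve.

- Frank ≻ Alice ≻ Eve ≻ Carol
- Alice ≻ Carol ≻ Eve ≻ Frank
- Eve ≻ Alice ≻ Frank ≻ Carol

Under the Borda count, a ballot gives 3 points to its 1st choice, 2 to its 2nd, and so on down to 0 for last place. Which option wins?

Borda scores:
  Frank: 3 + 0 + 1 = 4
  Alice: 2 + 3 + 2 = 7
  Carol: 0 + 2 + 0 = 2
  Eve: 1 + 1 + 3 = 5
Alice has the highest total.

Alice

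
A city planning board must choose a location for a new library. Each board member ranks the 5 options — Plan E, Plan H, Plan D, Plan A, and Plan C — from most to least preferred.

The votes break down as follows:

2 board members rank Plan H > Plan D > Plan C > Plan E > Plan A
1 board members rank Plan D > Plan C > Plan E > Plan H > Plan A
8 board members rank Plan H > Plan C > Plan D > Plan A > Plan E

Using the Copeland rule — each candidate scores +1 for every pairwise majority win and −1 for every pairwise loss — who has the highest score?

Plan H

Pairwise results:
  Plan E vs Plan H: Plan H wins 10–1.
  Plan E vs Plan D: Plan D wins 11–0.
  Plan E vs Plan A: Plan A wins 8–3.
  Plan E vs Plan C: Plan C wins 11–0.
  Plan H vs Plan D: Plan H wins 10–1.
  Plan H vs Plan A: Plan H wins 11–0.
  Plan H vs Plan C: Plan H wins 10–1.
  Plan D vs Plan A: Plan D wins 11–0.
  Plan D vs Plan C: Plan C wins 8–3.
  Plan A vs Plan C: Plan C wins 11–0.
Copeland scores (wins − losses):
  Plan E: 0 − 4 = -4
  Plan H: 4 − 0 = 4
  Plan D: 2 − 2 = 0
  Plan A: 1 − 3 = -2
  Plan C: 3 − 1 = 2
Plan H has the best Copeland score.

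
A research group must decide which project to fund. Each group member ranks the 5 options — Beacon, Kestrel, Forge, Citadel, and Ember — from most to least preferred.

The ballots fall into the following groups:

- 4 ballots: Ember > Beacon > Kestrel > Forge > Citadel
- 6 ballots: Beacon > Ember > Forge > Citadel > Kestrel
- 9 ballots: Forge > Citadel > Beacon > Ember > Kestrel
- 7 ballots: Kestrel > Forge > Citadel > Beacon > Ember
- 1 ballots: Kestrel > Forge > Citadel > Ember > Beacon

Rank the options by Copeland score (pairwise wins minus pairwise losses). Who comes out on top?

Forge

Pairwise results:
  Beacon vs Kestrel: Beacon wins 19–8.
  Beacon vs Forge: Forge wins 17–10.
  Beacon vs Citadel: Citadel wins 17–10.
  Beacon vs Ember: Beacon wins 22–5.
  Kestrel vs Forge: Forge wins 15–12.
  Kestrel vs Citadel: Citadel wins 15–12.
  Kestrel vs Ember: Ember wins 19–8.
  Forge vs Citadel: Forge wins 27–0.
  Forge vs Ember: Forge wins 17–10.
  Citadel vs Ember: Citadel wins 17–10.
Copeland scores (wins − losses):
  Beacon: 2 − 2 = 0
  Kestrel: 0 − 4 = -4
  Forge: 4 − 0 = 4
  Citadel: 3 − 1 = 2
  Ember: 1 − 3 = -2
Forge has the best Copeland score.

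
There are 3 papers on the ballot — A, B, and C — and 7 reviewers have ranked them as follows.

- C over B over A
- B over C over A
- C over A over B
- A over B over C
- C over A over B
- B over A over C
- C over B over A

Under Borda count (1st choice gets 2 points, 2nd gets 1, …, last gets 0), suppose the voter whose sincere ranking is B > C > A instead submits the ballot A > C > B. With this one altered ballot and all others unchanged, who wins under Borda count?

C

Borda totals with the altered ballot: A 7, B 5, C 9.
The winner is unchanged: still C.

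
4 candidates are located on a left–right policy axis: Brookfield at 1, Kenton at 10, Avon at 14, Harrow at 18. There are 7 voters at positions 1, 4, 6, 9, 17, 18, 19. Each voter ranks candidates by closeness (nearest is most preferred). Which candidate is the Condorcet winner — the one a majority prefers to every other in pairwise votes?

With single-peaked preferences on a line, the Condorcet winner is the candidate closest to the median voter.
The median voter (position 9) is closest to Kenton at 10.
Check: Kenton vs Harrow — voters closer to Kenton: 4 of 7.

Kenton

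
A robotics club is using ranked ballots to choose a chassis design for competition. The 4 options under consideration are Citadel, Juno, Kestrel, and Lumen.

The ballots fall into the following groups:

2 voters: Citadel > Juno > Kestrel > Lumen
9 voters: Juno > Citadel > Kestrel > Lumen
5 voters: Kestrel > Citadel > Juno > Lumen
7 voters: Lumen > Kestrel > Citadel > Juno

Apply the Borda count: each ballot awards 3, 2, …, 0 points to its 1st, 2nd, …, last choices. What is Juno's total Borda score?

Borda scores:
  Citadel: 2·3 + 9·2 + 5·2 + 7·1 = 41
  Juno: 2·2 + 9·3 + 5·1 + 7·0 = 36
  Kestrel: 2·1 + 9·1 + 5·3 + 7·2 = 40
  Lumen: 2·0 + 9·0 + 5·0 + 7·3 = 21

36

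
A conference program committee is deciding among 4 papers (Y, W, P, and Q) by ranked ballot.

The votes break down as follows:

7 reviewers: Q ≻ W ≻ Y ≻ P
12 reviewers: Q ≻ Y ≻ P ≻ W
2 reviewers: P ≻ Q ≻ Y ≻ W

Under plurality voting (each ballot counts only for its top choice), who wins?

First-place vote totals:
  Y: 0
  W: 0
  P: 2
  Q: 19
Q has the most first-place votes.

Q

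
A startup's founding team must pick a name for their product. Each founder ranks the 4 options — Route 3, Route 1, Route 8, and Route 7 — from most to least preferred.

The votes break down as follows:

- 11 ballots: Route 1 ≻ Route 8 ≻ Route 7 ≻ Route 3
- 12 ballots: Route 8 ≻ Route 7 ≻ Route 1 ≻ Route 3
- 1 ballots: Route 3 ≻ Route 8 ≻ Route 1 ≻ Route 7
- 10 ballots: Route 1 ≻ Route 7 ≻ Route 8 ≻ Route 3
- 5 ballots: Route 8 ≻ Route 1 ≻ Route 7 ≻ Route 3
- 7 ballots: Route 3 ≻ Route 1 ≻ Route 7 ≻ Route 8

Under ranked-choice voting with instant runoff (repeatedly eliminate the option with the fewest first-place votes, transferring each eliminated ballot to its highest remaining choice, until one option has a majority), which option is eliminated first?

Route 7

Round 1: Route 1 21, Route 8 17, Route 3 8, Route 7 0. Route 7 has the fewest and is eliminated.
Round 2: Route 1 21, Route 8 17, Route 3 8. Route 3 has the fewest and is eliminated.
Round 3: Route 1 28, Route 8 18. Route 1 has a majority.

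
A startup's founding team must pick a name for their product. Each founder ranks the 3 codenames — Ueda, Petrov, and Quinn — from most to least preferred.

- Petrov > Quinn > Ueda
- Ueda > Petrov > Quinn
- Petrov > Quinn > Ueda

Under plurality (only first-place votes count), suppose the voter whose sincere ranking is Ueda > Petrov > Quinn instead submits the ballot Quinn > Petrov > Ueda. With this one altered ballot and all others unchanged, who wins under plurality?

Petrov

First-place totals with the altered ballot: Ueda 0, Petrov 2, Quinn 1.
The winner is unchanged: still Petrov.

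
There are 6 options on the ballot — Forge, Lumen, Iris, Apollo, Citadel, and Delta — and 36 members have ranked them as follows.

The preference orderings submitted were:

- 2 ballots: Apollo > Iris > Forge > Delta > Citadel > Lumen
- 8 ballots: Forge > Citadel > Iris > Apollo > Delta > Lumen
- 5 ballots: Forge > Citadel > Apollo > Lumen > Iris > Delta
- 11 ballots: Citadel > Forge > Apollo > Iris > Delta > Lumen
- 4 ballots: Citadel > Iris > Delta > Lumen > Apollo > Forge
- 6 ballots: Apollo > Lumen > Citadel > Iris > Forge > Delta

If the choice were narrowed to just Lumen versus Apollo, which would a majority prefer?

Ballots ranking Lumen above Apollo: 4.
Ballots ranking Apollo above Lumen: 2+8+5+11+6 = 32.
Apollo wins the head-to-head, 32–4.

Apollo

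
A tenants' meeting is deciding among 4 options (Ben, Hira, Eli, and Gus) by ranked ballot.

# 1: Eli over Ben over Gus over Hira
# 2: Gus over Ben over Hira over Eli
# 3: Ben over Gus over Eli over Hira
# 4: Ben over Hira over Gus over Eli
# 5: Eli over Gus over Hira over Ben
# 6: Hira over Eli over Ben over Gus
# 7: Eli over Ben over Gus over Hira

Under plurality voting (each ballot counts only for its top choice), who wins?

First-place vote totals:
  Ben: 2
  Hira: 1
  Eli: 3
  Gus: 1
Eli has the most first-place votes.

Eli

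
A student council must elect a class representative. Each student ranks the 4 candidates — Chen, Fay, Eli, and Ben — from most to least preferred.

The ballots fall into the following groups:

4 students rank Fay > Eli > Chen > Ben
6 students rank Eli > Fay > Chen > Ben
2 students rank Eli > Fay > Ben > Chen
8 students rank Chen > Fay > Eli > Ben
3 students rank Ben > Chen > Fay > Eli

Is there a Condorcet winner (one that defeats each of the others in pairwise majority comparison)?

Head-to-head results (23 voters total):
Chen vs Fay: Fay wins 12–11.
Chen vs Eli: Eli wins 12–11.
Chen vs Ben: Chen wins 18–5.
Fay vs Eli: Fay wins 15–8.
Fay vs Ben: Fay wins 20–3.
Eli vs Ben: Eli wins 20–3.
Fay beats each rival — Chen (12–11), Eli (15–8), Ben (20–3) — so Fay is the Condorcet winner.

Yes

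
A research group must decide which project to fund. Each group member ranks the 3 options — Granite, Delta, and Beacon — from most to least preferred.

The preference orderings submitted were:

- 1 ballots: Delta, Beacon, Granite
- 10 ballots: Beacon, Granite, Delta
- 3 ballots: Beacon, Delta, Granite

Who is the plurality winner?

First-place vote totals:
  Granite: 0
  Delta: 1
  Beacon: 13
Beacon has the most first-place votes.

Beacon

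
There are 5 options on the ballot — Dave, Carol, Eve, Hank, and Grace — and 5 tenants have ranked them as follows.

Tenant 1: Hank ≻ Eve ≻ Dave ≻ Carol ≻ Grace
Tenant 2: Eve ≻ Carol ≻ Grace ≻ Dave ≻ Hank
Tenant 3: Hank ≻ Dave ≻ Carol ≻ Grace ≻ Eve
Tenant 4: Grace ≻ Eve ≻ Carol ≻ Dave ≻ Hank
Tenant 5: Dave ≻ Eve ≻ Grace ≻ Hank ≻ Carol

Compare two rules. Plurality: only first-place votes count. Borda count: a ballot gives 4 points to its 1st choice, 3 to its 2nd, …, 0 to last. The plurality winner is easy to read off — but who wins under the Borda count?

Plurality first-place counts: Dave 1, Carol 0, Eve 1, Hank 2, Grace 1 → Hank.
Borda totals: Dave 11, Carol 8, Eve 13, Hank 9, Grace 9 → Eve.

Eve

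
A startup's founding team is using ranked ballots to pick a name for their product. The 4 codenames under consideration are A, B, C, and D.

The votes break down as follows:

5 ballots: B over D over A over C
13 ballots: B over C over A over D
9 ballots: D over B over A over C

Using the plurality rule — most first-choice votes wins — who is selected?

B

First-place vote totals:
  A: 0
  B: 18
  C: 0
  D: 9
B has the most first-place votes.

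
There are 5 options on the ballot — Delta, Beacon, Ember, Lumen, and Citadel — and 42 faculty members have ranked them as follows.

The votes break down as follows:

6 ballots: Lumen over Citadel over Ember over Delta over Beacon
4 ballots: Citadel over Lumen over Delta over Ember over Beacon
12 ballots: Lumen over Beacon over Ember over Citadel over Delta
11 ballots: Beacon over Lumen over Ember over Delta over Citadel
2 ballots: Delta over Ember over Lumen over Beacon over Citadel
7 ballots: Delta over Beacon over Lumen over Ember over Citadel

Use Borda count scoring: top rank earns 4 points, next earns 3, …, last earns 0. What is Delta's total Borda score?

Borda scores:
  Delta: 6·1 + 4·2 + 12·0 + 11·1 + 2·4 + 7·4 = 61
  Beacon: 6·0 + 4·0 + 12·3 + 11·4 + 2·1 + 7·3 = 103
  Ember: 6·2 + 4·1 + 12·2 + 11·2 + 2·3 + 7·1 = 75
  Lumen: 6·4 + 4·3 + 12·4 + 11·3 + 2·2 + 7·2 = 135
  Citadel: 6·3 + 4·4 + 12·1 + 11·0 + 2·0 + 7·0 = 46

61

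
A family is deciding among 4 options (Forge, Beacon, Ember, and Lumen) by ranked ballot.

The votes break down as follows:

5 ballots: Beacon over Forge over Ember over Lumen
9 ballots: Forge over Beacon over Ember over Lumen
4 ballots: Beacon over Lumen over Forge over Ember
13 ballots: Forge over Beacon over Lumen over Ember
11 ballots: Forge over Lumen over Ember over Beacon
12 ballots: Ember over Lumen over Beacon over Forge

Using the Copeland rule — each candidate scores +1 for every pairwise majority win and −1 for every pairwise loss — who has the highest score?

Forge

Pairwise results:
  Forge vs Beacon: Forge wins 33–21.
  Forge vs Ember: Forge wins 42–12.
  Forge vs Lumen: Forge wins 38–16.
  Beacon vs Ember: Beacon wins 31–23.
  Beacon vs Lumen: Beacon wins 31–23.
  Ember vs Lumen: Lumen wins 28–26.
Copeland scores (wins − losses):
  Forge: 3 − 0 = 3
  Beacon: 2 − 1 = 1
  Ember: 0 − 3 = -3
  Lumen: 1 − 2 = -1
Forge has the best Copeland score.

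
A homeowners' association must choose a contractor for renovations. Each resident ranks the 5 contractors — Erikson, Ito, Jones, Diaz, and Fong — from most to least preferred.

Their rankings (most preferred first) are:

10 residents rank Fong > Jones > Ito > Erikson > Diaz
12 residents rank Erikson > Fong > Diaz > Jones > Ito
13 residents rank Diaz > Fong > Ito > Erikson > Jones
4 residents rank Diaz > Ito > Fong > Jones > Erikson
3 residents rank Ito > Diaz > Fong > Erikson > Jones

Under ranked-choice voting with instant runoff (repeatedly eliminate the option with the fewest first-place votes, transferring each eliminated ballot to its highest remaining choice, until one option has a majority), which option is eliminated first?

Jones

Round 1: Diaz 17, Erikson 12, Fong 10, Ito 3, Jones 0. Jones has the fewest and is eliminated.
Round 2: Diaz 17, Erikson 12, Fong 10, Ito 3. Ito has the fewest and is eliminated.
Round 3: Diaz 20, Erikson 12, Fong 10. Fong has the fewest and is eliminated.
Round 4: Erikson 22, Diaz 20. Erikson has a majority.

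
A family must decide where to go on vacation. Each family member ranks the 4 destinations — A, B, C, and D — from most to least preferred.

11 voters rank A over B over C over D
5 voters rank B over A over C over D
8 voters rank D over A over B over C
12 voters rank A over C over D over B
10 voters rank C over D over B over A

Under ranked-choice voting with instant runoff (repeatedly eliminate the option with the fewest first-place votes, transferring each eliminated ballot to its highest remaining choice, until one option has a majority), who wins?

Round 1: A 23, C 10, D 8, B 5. B has the fewest and is eliminated.
Round 2: A 28, C 10, D 8. A has a majority.

A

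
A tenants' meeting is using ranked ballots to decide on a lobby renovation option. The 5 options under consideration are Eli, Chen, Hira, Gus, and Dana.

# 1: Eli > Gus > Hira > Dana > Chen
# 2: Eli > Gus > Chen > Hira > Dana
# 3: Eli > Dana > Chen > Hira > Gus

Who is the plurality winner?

First-place vote totals:
  Eli: 3
  Chen: 0
  Hira: 0
  Gus: 0
  Dana: 0
Eli has the most first-place votes.

Eli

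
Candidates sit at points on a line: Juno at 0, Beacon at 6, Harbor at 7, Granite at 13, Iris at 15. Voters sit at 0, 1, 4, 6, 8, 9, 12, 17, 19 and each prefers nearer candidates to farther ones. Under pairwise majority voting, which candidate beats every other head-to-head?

With single-peaked preferences on a line, the Condorcet winner is the candidate closest to the median voter.
The median voter (position 8) is closest to Harbor at 7.
Check: Harbor vs Beacon — voters closer to Harbor: 5 of 9.

Harbor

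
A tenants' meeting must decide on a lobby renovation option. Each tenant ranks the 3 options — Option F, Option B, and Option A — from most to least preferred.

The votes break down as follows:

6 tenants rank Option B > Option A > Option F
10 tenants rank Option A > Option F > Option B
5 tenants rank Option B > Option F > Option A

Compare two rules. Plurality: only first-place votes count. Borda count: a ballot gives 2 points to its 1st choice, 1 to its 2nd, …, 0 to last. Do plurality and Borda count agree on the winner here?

No

Plurality first-place counts: Option F 0, Option B 11, Option A 10 → Option B.
Borda totals: Option F 15, Option B 22, Option A 26 → Option A.
The two rules disagree: plurality picks Option B, Borda picks Option A.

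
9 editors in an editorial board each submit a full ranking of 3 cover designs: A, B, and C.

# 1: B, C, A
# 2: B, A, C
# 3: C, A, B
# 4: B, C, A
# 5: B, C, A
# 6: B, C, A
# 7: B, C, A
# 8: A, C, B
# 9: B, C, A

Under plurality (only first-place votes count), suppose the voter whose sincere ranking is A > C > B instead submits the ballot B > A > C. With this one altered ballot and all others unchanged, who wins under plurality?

B

First-place totals with the altered ballot: A 0, B 8, C 1.
The winner is unchanged: still B.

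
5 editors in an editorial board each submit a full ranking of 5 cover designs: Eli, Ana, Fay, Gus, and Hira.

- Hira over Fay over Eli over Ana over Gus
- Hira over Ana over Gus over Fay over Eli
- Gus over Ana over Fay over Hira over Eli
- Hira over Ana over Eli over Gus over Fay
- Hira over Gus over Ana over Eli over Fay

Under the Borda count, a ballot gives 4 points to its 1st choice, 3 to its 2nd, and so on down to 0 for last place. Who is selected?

Borda scores:
  Eli: 2 + 0 + 0 + 2 + 1 = 5
  Ana: 1 + 3 + 3 + 3 + 2 = 12
  Fay: 3 + 1 + 2 + 0 + 0 = 6
  Gus: 0 + 2 + 4 + 1 + 3 = 10
  Hira: 4 + 4 + 1 + 4 + 4 = 17
Hira has the highest total.

Hira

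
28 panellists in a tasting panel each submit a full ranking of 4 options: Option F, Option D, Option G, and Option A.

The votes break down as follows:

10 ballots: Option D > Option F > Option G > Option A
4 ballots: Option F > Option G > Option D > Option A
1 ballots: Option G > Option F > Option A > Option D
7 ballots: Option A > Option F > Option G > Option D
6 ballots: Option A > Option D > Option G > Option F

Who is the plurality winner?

Option A

First-place vote totals:
  Option F: 4
  Option D: 10
  Option G: 1
  Option A: 13
Option A has the most first-place votes.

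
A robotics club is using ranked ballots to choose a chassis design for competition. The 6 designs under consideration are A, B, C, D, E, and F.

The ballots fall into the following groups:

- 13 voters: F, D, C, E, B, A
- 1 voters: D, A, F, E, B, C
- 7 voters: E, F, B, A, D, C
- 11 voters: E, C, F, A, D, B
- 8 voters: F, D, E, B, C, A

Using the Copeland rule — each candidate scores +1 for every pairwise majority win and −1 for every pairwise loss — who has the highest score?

F

Pairwise results:
  A vs B: B wins 28–12.
  A vs C: C wins 32–8.
  A vs D: D wins 22–18.
  A vs E: E wins 39–1.
  A vs F: F wins 39–1.
  B vs C: C wins 24–16.
  B vs D: D wins 33–7.
  B vs E: E wins 40–0.
  B vs F: F wins 40–0.
  C vs D: D wins 29–11.
  C vs E: E wins 27–13.
  C vs F: F wins 29–11.
  D vs E: D wins 22–18.
  D vs F: F wins 39–1.
  E vs F: F wins 22–18.
Copeland scores (wins − losses):
  A: 0 − 5 = -5
  B: 1 − 4 = -3
  C: 2 − 3 = -1
  D: 4 − 1 = 3
  E: 3 − 2 = 1
  F: 5 − 0 = 5
F has the best Copeland score.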